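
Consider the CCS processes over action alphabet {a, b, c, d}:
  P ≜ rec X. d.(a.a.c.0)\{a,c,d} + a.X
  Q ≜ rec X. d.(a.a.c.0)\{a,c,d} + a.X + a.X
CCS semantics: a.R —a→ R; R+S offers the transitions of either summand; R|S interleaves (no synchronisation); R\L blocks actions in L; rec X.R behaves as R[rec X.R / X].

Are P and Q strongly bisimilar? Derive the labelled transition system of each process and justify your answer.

P's transition system — 2 states:
  u0 = rec X. d.(a.a.c.0)\{a,c,d} + a.X | -a-> u0, -d-> u1
  u1 = (a.a.c.0)\{a,c,d} | stopped
Q's transition system — 2 states:
  v0 = rec X. d.(a.a.c.0)\{a,c,d} + a.X + a.X | -a-> v0, -d-> v1
  v1 = (a.a.c.0)\{a,c,d} | stopped
Partition-refinement fixed point:
  B0 = {u0, v0}
  B1 = {u1, v1}
u0 ∈ B0, v0 ∈ B0 → same block

bisimilar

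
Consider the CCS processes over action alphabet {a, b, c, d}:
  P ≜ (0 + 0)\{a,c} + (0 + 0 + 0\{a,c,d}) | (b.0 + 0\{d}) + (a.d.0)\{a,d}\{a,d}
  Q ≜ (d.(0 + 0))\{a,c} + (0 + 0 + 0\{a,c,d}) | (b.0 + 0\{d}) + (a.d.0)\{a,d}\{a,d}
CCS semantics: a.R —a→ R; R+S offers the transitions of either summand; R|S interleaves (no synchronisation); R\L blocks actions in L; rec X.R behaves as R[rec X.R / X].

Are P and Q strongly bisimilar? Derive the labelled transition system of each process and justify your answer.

not bisimilar

LTS(P): 2 reachable states
  s0 = (0 + 0)\{a,c} + (0 + 0 + 0\{a,c,d}) | (b.0 + 0\{d}) + (a.d.0)\{a,d}\{a,d} :: ··b··> s1
  s1 = (0 + 0 + 0\{a,c,d}) | 0 :: ·
LTS(Q): 3 reachable states
  t0 = (d.(0 + 0))\{a,c} + (0 + 0 + 0\{a,c,d}) | (b.0 + 0\{d}) + (a.d.0)\{a,d}\{a,d} :: ··b··> t1, ··d··> t2
  t1 = (0 + 0 + 0\{a,c,d}) | 0 :: ·
  t2 = (0 + 0)\{a,c} :: ·
Coarsest stable partition (strong bisimilarity classes):
  B0 = {s0}
  B1 = {s1, t1, t2}
  B2 = {t0}
s0 ∈ B0, t0 ∈ B2 → different blocks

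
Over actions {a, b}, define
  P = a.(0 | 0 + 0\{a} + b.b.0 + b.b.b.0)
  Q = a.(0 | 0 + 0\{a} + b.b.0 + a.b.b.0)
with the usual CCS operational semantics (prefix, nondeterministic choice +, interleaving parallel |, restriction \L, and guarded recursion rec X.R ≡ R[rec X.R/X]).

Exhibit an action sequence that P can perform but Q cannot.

P's transition system — 5 states:
  u0 = a.(0 | 0 + 0\{a} + b.b.0 + b.b.b.0) has moves —a→ u1
  u1 = 0 | 0 + 0\{a} + b.b.0 + b.b.b.0 has moves —b→ u2, —b→ u3
  u2 = b.0 has moves —b→ u4
  u3 = b.b.0 has moves —b→ u2
  u4 = 0 has moves ∅
Q's transition system — 5 states:
  v0 = a.(0 | 0 + 0\{a} + b.b.0 + a.b.b.0) has moves —a→ v1
  v1 = 0 | 0 + 0\{a} + b.b.0 + a.b.b.0 has moves —a→ v2, —b→ v3
  v2 = b.b.0 has moves —b→ v3
  v3 = b.0 has moves —b→ v4
  v4 = 0 has moves ∅
Executing abbb from P (initial set {u0}):
  [1] a ⇒ {u1}
  [2] b ⇒ {u2, u3}
  [3] b ⇒ {u2, u4}
  [4] b ⇒ {u4}
  — P admits the full trace.
Executing abbb from Q (initial set {v0}):
  [1] a ⇒ {v1}
  [2] b ⇒ {v3}
  [3] b ⇒ {v4}
  [4] b ⇒ ∅ (Q stuck)

abbb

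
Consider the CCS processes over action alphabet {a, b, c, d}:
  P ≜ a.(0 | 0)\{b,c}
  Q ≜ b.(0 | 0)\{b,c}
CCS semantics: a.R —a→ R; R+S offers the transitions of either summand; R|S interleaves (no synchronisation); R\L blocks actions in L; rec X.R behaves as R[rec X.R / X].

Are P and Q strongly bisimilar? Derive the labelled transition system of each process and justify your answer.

NO

P's transition system — 2 states:
  u0 = a.(0 | 0)\{b,c} → --a--▸ u1
  u1 = (0 | 0)\{b,c} → stopped
Q's transition system — 2 states:
  v0 = b.(0 | 0)\{b,c} → --b--▸ v1
  v1 = (0 | 0)\{b,c} → stopped
Bisimilarity quotient blocks:
  B0 = {u0}
  B1 = {u1, v1}
  B2 = {v0}
u0 ∈ B0, v0 ∈ B2 → different blocks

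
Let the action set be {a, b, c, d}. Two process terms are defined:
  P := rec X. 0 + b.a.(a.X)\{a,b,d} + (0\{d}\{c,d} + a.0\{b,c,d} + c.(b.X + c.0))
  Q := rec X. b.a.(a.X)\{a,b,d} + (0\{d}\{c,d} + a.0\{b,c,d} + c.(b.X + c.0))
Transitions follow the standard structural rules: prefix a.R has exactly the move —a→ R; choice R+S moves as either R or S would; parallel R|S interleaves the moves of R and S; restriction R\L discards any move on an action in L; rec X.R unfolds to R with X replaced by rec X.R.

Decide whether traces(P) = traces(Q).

Reachable graph of P (6 states):
  m0 = rec X. 0 + b.a.(a.X)\{a,b,d} + (0\{d}\{c,d} + a.0\{b,c,d} + c.(b.X + c.0)) has moves --a--▸ m1, --b--▸ m2, --c--▸ m3
  m1 = 0\{b,c,d} has moves (no moves)
  m2 = a.(a.(rec X. 0 + b.a.(a.X)\{a,b,d} + (0\{d}\{c,d} + a.0\{b,c,d} + c.(b.X + c.0))))\{a,b,d} has moves --a--▸ m4
  m3 = b.(rec X. 0 + b.a.(a.X)\{a,b,d} + (0\{d}\{c,d} + a.0\{b,c,d} + c.(b.X + c.0))) + c.0 has moves --b--▸ m0, --c--▸ m5
  m4 = (a.(rec X. 0 + b.a.(a.X)\{a,b,d} + (0\{d}\{c,d} + a.0\{b,c,d} + c.(b.X + c.0))))\{a,b,d} has moves (no moves)
  m5 = 0 has moves (no moves)
Reachable graph of Q (6 states):
  n0 = rec X. b.a.(a.X)\{a,b,d} + (0\{d}\{c,d} + a.0\{b,c,d} + c.(b.X + c.0)) has moves --a--▸ n1, --b--▸ n2, --c--▸ n3
  n1 = 0\{b,c,d} has moves (no moves)
  n2 = a.(a.(rec X. b.a.(a.X)\{a,b,d} + (0\{d}\{c,d} + a.0\{b,c,d} + c.(b.X + c.0))))\{a,b,d} has moves --a--▸ n4
  n3 = b.(rec X. b.a.(a.X)\{a,b,d} + (0\{d}\{c,d} + a.0\{b,c,d} + c.(b.X + c.0))) + c.0 has moves --b--▸ n0, --c--▸ n5
  n4 = (a.(rec X. b.a.(a.X)\{a,b,d} + (0\{d}\{c,d} + a.0\{b,c,d} + c.(b.X + c.0))))\{a,b,d} has moves (no moves)
  n5 = 0 has moves (no moves)
Partition-refinement fixed point:
  B0 = {m0, n0}
  B1 = {m1, m4, m5, n1, n4, n5}
  B2 = {m2, n2}
  B3 = {m3, n3}
m0 ∈ B0, n0 ∈ B0 → same block
Bisimilar ⇒ trace-equivalent.

traces(P) = traces(Q)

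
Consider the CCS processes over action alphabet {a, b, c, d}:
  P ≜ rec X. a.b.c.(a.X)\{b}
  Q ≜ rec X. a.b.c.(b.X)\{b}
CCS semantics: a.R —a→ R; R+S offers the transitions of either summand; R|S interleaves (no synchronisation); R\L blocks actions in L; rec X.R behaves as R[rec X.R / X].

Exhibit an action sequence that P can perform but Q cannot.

abca

P's transition system — 6 states:
  m0 = rec X. a.b.c.(a.X)\{b} has moves -a-> m1
  m1 = b.c.(a.(rec X. a.b.c.(a.X)\{b}))\{b} has moves -b-> m2
  m2 = c.(a.(rec X. a.b.c.(a.X)\{b}))\{b} has moves -c-> m3
  m3 = (a.(rec X. a.b.c.(a.X)\{b}))\{b} has moves -a-> m4
  m4 = (rec X. a.b.c.(a.X)\{b})\{b} has moves -a-> m5
  m5 = (b.c.(a.(rec X. a.b.c.(a.X)\{b}))\{b})\{b} has moves deadlocked
Q's transition system — 4 states:
  n0 = rec X. a.b.c.(b.X)\{b} has moves -a-> n1
  n1 = b.c.(b.(rec X. a.b.c.(b.X)\{b}))\{b} has moves -b-> n2
  n2 = c.(b.(rec X. a.b.c.(b.X)\{b}))\{b} has moves -c-> n3
  n3 = (b.(rec X. a.b.c.(b.X)\{b}))\{b} has moves deadlocked
Executing abca from P (initial set {m0}):
  step 1 (a): {m1}
  step 2 (b): {m2}
  step 3 (c): {m3}
  step 4 (a): {m4}
  P completes σ.
Executing abca from Q (initial set {n0}):
  step 1 (a): {n1}
  step 2 (b): {n2}
  step 3 (c): {n3}
  step 4 (a): ∅  — Q cannot continue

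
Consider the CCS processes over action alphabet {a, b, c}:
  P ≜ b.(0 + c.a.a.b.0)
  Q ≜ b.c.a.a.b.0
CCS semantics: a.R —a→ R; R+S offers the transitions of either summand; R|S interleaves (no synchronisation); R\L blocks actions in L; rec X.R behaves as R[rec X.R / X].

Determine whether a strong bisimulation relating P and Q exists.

P ~ Q

P's transition system — 6 states:
  p0 = b.(0 + c.a.a.b.0) ⊢ -b-> p1
  p1 = 0 + c.a.a.b.0 ⊢ -c-> p2
  p2 = a.a.b.0 ⊢ -a-> p3
  p3 = a.b.0 ⊢ -a-> p4
  p4 = b.0 ⊢ -b-> p5
  p5 = 0 ⊢ (no moves)
Q's transition system — 6 states:
  q0 = b.c.a.a.b.0 ⊢ -b-> q1
  q1 = c.a.a.b.0 ⊢ -c-> q2
  q2 = a.a.b.0 ⊢ -a-> q3
  q3 = a.b.0 ⊢ -a-> q4
  q4 = b.0 ⊢ -b-> q5
  q5 = 0 ⊢ (no moves)
Coarsest stable partition (strong bisimilarity classes):
  B0 = {p0, q0}
  B1 = {p1, q1}
  B2 = {p2, q2}
  B3 = {p3, q3}
  B4 = {p4, q4}
  B5 = {p5, q5}
p0 ∈ B0, q0 ∈ B0 → same block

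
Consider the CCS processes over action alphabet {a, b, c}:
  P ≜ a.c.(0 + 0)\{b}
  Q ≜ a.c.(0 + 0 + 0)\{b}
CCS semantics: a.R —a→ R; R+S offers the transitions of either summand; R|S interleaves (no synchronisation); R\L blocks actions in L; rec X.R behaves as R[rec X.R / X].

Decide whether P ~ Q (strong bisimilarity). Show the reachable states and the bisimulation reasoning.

bisimilar

Reachable graph of P (3 states):
  p0 = a.c.(0 + 0)\{b} ⊢ -a-> p1
  p1 = c.(0 + 0)\{b} ⊢ -c-> p2
  p2 = (0 + 0)\{b} ⊢ (no moves)
Reachable graph of Q (3 states):
  q0 = a.c.(0 + 0 + 0)\{b} ⊢ -a-> q1
  q1 = c.(0 + 0 + 0)\{b} ⊢ -c-> q2
  q2 = (0 + 0 + 0)\{b} ⊢ (no moves)
Coarsest stable partition (strong bisimilarity classes):
  B0 = {p0, q0}
  B1 = {p1, q1}
  B2 = {p2, q2}
p0 ∈ B0, q0 ∈ B0 → same block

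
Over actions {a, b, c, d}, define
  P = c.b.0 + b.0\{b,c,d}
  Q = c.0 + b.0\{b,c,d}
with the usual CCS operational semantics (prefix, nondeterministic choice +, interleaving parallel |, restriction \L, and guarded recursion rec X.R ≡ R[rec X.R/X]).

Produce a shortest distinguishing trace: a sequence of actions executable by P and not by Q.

LTS(P): 4 reachable states
  u0 = c.b.0 + b.0\{b,c,d} :: -b-> u1, -c-> u2
  u1 = 0\{b,c,d} :: deadlocked
  u2 = b.0 :: -b-> u3
  u3 = 0 :: deadlocked
LTS(Q): 3 reachable states
  v0 = c.0 + b.0\{b,c,d} :: -b-> v1, -c-> v2
  v1 = 0\{b,c,d} :: deadlocked
  v2 = 0 :: deadlocked
Run σ = ⟨cb⟩ on P: start {u0}
  [1] c ⇒ {u2}
  [2] b ⇒ {u3}
  ✓ P
Run σ = ⟨cb⟩ on Q: start {v0}
  [1] c ⇒ {v2}
  [2] b ⇒ ∅  — Q cannot continue

cb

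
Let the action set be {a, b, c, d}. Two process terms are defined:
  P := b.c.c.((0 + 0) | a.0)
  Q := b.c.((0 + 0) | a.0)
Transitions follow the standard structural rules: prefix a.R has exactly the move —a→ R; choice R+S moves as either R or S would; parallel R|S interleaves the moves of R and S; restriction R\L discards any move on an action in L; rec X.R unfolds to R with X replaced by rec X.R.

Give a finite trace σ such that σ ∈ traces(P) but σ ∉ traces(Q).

bcc

P's transition system — 5 states:
  u0 = b.c.c.((0 + 0) | a.0) has moves --b--▸ u1
  u1 = c.c.((0 + 0) | a.0) has moves --c--▸ u2
  u2 = c.((0 + 0) | a.0) has moves --c--▸ u3
  u3 = (0 + 0) | a.0 has moves --a--▸ u4
  u4 = (0 + 0) | 0 has moves (no moves)
Q's transition system — 4 states:
  v0 = b.c.((0 + 0) | a.0) has moves --b--▸ v1
  v1 = c.((0 + 0) | a.0) has moves --c--▸ v2
  v2 = (0 + 0) | a.0 has moves --a--▸ v3
  v3 = (0 + 0) | 0 has moves (no moves)
Executing bcc from P (initial set {u0}):
  step 1 (b): {u1}
  step 2 (c): {u2}
  step 3 (c): {u3}
  — P admits the full trace.
Executing bcc from Q (initial set {v0}):
  step 1 (b): {v1}
  step 2 (c): {v2}
  step 3 (c): no successor for Q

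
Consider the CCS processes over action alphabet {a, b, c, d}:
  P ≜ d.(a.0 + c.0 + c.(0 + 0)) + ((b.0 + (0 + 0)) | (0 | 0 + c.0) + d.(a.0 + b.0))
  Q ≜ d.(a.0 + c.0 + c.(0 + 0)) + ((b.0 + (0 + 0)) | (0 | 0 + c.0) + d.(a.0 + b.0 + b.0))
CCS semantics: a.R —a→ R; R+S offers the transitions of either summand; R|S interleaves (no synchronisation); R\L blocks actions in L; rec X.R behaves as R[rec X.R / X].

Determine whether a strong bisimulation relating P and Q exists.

LTS(P): 8 reachable states
  s0 = d.(a.0 + c.0 + c.(0 + 0)) + ((b.0 + (0 + 0)) | (0 | 0 + c.0) + d.(a.0 + b.0)) :: =b=> s1, =c=> s2, =d=> s3, =d=> s4
  s1 = 0 | (0 | 0 + c.0) :: =c=> s5
  s2 = (b.0 + (0 + 0)) | 0 :: =b=> s5
  s3 = a.0 + b.0 :: =a=> s6, =b=> s6
  s4 = a.0 + c.0 + c.(0 + 0) :: =a=> s6, =c=> s6, =c=> s7
  s5 = 0 | 0 :: ∅
  s6 = 0 :: ∅
  s7 = 0 + 0 :: ∅
LTS(Q): 8 reachable states
  t0 = d.(a.0 + c.0 + c.(0 + 0)) + ((b.0 + (0 + 0)) | (0 | 0 + c.0) + d.(a.0 + b.0 + b.0)) :: =b=> t1, =c=> t2, =d=> t3, =d=> t4
  t1 = 0 | (0 | 0 + c.0) :: =c=> t5
  t2 = (b.0 + (0 + 0)) | 0 :: =b=> t5
  t3 = a.0 + b.0 + b.0 :: =a=> t6, =b=> t6
  t4 = a.0 + c.0 + c.(0 + 0) :: =a=> t6, =c=> t6, =c=> t7
  t5 = 0 | 0 :: ∅
  t6 = 0 :: ∅
  t7 = 0 + 0 :: ∅
Partition-refinement fixed point:
  B0 = {s0, t0}
  B1 = {s4, t4}
  B2 = {s5, s6, s7, t5, t6, t7}
  B3 = {s1, t1}
  B4 = {s3, t3}
  B5 = {s2, t2}
s0 ∈ B0, t0 ∈ B0 → same block

P ~ Q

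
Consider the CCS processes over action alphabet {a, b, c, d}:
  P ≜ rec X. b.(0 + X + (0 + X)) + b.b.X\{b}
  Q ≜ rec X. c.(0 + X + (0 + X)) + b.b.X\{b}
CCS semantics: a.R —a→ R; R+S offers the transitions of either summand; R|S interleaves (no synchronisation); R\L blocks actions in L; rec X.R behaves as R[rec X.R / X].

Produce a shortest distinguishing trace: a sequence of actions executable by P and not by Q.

bbb

P's transition system — 4 states:
  u0 = rec X. b.(0 + X + (0 + X)) + b.b.X\{b} ⊢ =b=> u1, =b=> u2
  u1 = 0 + (rec X. b.(0 + X + (0 + X)) + b.b.X\{b}) + (0 + (rec X. b.(0 + X + (0 + X)) + b.b.X\{b})) ⊢ =b=> u1, =b=> u2
  u2 = b.(rec X. b.(0 + X + (0 + X)) + b.b.X\{b})\{b} ⊢ =b=> u3
  u3 = (rec X. b.(0 + X + (0 + X)) + b.b.X\{b})\{b} ⊢ deadlocked
Q's transition system — 5 states:
  v0 = rec X. c.(0 + X + (0 + X)) + b.b.X\{b} ⊢ =b=> v1, =c=> v2
  v1 = b.(rec X. c.(0 + X + (0 + X)) + b.b.X\{b})\{b} ⊢ =b=> v3
  v2 = 0 + (rec X. c.(0 + X + (0 + X)) + b.b.X\{b}) + (0 + (rec X. c.(0 + X + (0 + X)) + b.b.X\{b})) ⊢ =b=> v1, =c=> v2
  v3 = (rec X. c.(0 + X + (0 + X)) + b.b.X\{b})\{b} ⊢ =c=> v4
  v4 = (0 + (rec X. c.(0 + X + (0 + X)) + b.b.X\{b}) + (0 + (rec X. c.(0 + X + (0 + X)) + b.b.X\{b})))\{b} ⊢ =c=> v4
Executing bbb from P (initial set {u0}):
  step 1 (b): {u1, u2}
  step 2 (b): {u1, u2, u3}
  step 3 (b): {u1, u2, u3}
  ✓ P
Executing bbb from Q (initial set {v0}):
  step 1 (b): {v1}
  step 2 (b): {v3}
  step 3 (b): no successor for Q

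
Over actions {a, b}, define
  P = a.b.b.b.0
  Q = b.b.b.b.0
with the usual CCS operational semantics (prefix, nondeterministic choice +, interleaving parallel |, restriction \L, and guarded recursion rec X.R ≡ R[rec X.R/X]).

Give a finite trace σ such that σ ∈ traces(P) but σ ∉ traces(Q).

P's transition system — 5 states:
  u0 = a.b.b.b.0 → --a--▸ u1
  u1 = b.b.b.0 → --b--▸ u2
  u2 = b.b.0 → --b--▸ u3
  u3 = b.0 → --b--▸ u4
  u4 = 0 → ∅
Q's transition system — 5 states:
  v0 = b.b.b.b.0 → --b--▸ v1
  v1 = b.b.b.0 → --b--▸ v2
  v2 = b.b.0 → --b--▸ v3
  v3 = b.0 → --b--▸ v4
  v4 = 0 → ∅
Executing a from P (initial set {u0}):
  [1] a ⇒ {u1}
  — P admits the full trace.
Executing a from Q (initial set {v0}):
  [1] a ⇒ ∅  — Q cannot continue

a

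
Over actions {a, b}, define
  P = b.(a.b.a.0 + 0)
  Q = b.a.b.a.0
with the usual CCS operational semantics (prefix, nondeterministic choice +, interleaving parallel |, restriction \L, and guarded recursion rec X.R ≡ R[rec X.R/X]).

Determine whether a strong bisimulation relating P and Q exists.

P's transition system — 5 states:
  u0 = b.(a.b.a.0 + 0) :: —b→ u1
  u1 = a.b.a.0 + 0 :: —a→ u2
  u2 = b.a.0 :: —b→ u3
  u3 = a.0 :: —a→ u4
  u4 = 0 :: stopped
Q's transition system — 5 states:
  v0 = b.a.b.a.0 :: —b→ v1
  v1 = a.b.a.0 :: —a→ v2
  v2 = b.a.0 :: —b→ v3
  v3 = a.0 :: —a→ v4
  v4 = 0 :: stopped
Coarsest stable partition (strong bisimilarity classes):
  B0 = {u0, v0}
  B1 = {u1, v1}
  B2 = {u2, v2}
  B3 = {u3, v3}
  B4 = {u4, v4}
u0 ∈ B0, v0 ∈ B0 → same block

bisimilar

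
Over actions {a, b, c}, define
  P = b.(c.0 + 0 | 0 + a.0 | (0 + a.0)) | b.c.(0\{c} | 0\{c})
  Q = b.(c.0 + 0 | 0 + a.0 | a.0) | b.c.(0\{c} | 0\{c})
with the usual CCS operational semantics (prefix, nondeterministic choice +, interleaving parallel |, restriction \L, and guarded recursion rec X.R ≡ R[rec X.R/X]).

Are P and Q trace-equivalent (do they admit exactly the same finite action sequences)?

P's transition system — 18 states:
  u0 = b.(c.0 + 0 | 0 + a.0 | (0 + a.0)) | b.c.(0\{c} | 0\{c}) :: —b→ u1, —b→ u2
  u1 = (c.0 + 0 | 0 + a.0 | (0 + a.0)) | b.c.(0\{c} | 0\{c}) :: —a→ u3, —a→ u4, —b→ u5, —c→ u6
  u2 = b.(c.0 + 0 | 0 + a.0 | (0 + a.0)) | c.(0\{c} | 0\{c}) :: —b→ u5, —c→ u7
  u3 = 0 | (0 + a.0) | b.c.(0\{c} | 0\{c}) :: —a→ u8, —b→ u9
  u4 = a.0 | 0 | b.c.(0\{c} | 0\{c}) :: —a→ u8, —b→ u10
  u5 = (c.0 + 0 | 0 + a.0 | (0 + a.0)) | c.(0\{c} | 0\{c}) :: —a→ u10, —a→ u9, —c→ u11, —c→ u12
  u6 = 0 | b.c.(0\{c} | 0\{c}) :: —b→ u12
  u7 = b.(c.0 + 0 | 0 + a.0 | (0 + a.0)) | (0\{c} | 0\{c}) :: —b→ u11
  u8 = 0 | 0 | b.c.(0\{c} | 0\{c}) :: —b→ u13
  u9 = 0 | (0 + a.0) | c.(0\{c} | 0\{c}) :: —a→ u13, —c→ u14
  u10 = a.0 | 0 | c.(0\{c} | 0\{c}) :: —a→ u13, —c→ u15
  u11 = (c.0 + 0 | 0 + a.0 | (0 + a.0)) | (0\{c} | 0\{c}) :: —a→ u14, —a→ u15, —c→ u16
  u12 = 0 | c.(0\{c} | 0\{c}) :: —c→ u16
  u13 = 0 | 0 | c.(0\{c} | 0\{c}) :: —c→ u17
  u14 = 0 | (0 + a.0) | (0\{c} | 0\{c}) :: —a→ u17
  u15 = a.0 | 0 | (0\{c} | 0\{c}) :: —a→ u17
  u16 = 0 | (0\{c} | 0\{c}) :: (no moves)
  u17 = 0 | 0 | (0\{c} | 0\{c}) :: (no moves)
Q's transition system — 18 states:
  v0 = b.(c.0 + 0 | 0 + a.0 | a.0) | b.c.(0\{c} | 0\{c}) :: —b→ v1, —b→ v2
  v1 = (c.0 + 0 | 0 + a.0 | a.0) | b.c.(0\{c} | 0\{c}) :: —a→ v3, —a→ v4, —b→ v5, —c→ v6
  v2 = b.(c.0 + 0 | 0 + a.0 | a.0) | c.(0\{c} | 0\{c}) :: —b→ v5, —c→ v7
  v3 = 0 | a.0 | b.c.(0\{c} | 0\{c}) :: —a→ v8, —b→ v9
  v4 = a.0 | 0 | b.c.(0\{c} | 0\{c}) :: —a→ v8, —b→ v10
  v5 = (c.0 + 0 | 0 + a.0 | a.0) | c.(0\{c} | 0\{c}) :: —a→ v10, —a→ v9, —c→ v11, —c→ v12
  v6 = 0 | b.c.(0\{c} | 0\{c}) :: —b→ v12
  v7 = b.(c.0 + 0 | 0 + a.0 | a.0) | (0\{c} | 0\{c}) :: —b→ v11
  v8 = 0 | 0 | b.c.(0\{c} | 0\{c}) :: —b→ v13
  v9 = 0 | a.0 | c.(0\{c} | 0\{c}) :: —a→ v13, —c→ v14
  v10 = a.0 | 0 | c.(0\{c} | 0\{c}) :: —a→ v13, —c→ v15
  v11 = (c.0 + 0 | 0 + a.0 | a.0) | (0\{c} | 0\{c}) :: —a→ v14, —a→ v15, —c→ v16
  v12 = 0 | c.(0\{c} | 0\{c}) :: —c→ v16
  v13 = 0 | 0 | c.(0\{c} | 0\{c}) :: —c→ v17
  v14 = 0 | a.0 | (0\{c} | 0\{c}) :: —a→ v17
  v15 = a.0 | 0 | (0\{c} | 0\{c}) :: —a→ v17
  v16 = 0 | (0\{c} | 0\{c}) :: (no moves)
  v17 = 0 | 0 | (0\{c} | 0\{c}) :: (no moves)
Coarsest stable partition (strong bisimilarity classes):
  B0 = {u0, v0}
  B1 = {u2, v2}
  B2 = {u7, v7}
  B3 = {u11, v11}
  B4 = {u16, u17, v16, v17}
  B5 = {u14, u15, v14, v15}
  B6 = {u5, v5}
  B7 = {u10, u9, v10, v9}
  B8 = {u12, u13, v12, v13}
  B9 = {u1, v1}
  B10 = {u6, u8, v6, v8}
  B11 = {u3, u4, v3, v4}
u0 ∈ B0, v0 ∈ B0 → same block
Bisimilar ⇒ trace-equivalent.

YES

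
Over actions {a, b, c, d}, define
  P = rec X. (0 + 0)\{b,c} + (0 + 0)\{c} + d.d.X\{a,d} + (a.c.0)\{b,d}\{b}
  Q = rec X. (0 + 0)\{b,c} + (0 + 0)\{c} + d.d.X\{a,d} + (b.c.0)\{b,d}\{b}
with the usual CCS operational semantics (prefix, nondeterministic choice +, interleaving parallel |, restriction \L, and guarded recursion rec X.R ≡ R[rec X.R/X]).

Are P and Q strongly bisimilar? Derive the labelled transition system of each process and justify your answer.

P ≁ Q

P's transition system — 5 states:
  m0 = rec X. (0 + 0)\{b,c} + (0 + 0)\{c} + d.d.X\{a,d} + (a.c.0)\{b,d}\{b} ⊢ —a→ m1, —d→ m2
  m1 = (c.0)\{b,d}\{b} ⊢ —c→ m3
  m2 = d.(rec X. (0 + 0)\{b,c} + (0 + 0)\{c} + d.d.X\{a,d} + (a.c.0)\{b,d}\{b})\{a,d} ⊢ —d→ m4
  m3 = 0\{b,d}\{b} ⊢ ∅
  m4 = (rec X. (0 + 0)\{b,c} + (0 + 0)\{c} + d.d.X\{a,d} + (a.c.0)\{b,d}\{b})\{a,d} ⊢ ∅
Q's transition system — 3 states:
  n0 = rec X. (0 + 0)\{b,c} + (0 + 0)\{c} + d.d.X\{a,d} + (b.c.0)\{b,d}\{b} ⊢ —d→ n1
  n1 = d.(rec X. (0 + 0)\{b,c} + (0 + 0)\{c} + d.d.X\{a,d} + (b.c.0)\{b,d}\{b})\{a,d} ⊢ —d→ n2
  n2 = (rec X. (0 + 0)\{b,c} + (0 + 0)\{c} + d.d.X\{a,d} + (b.c.0)\{b,d}\{b})\{a,d} ⊢ ∅
Coarsest stable partition (strong bisimilarity classes):
  B0 = {m0}
  B1 = {m2, n1}
  B2 = {m3, m4, n2}
  B3 = {m1}
  B4 = {n0}
m0 ∈ B0, n0 ∈ B4 → different blocks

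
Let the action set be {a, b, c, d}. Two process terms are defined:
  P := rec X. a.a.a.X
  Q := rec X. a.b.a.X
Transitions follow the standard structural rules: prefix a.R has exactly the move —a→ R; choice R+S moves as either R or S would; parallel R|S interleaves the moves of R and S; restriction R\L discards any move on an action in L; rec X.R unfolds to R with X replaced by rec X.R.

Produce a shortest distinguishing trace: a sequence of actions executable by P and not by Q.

aa

Reachable graph of P (3 states):
  m0 = rec X. a.a.a.X ⊢ ··a··> m1
  m1 = a.a.(rec X. a.a.a.X) ⊢ ··a··> m2
  m2 = a.(rec X. a.a.a.X) ⊢ ··a··> m0
Reachable graph of Q (3 states):
  n0 = rec X. a.b.a.X ⊢ ··a··> n1
  n1 = b.a.(rec X. a.b.a.X) ⊢ ··b··> n2
  n2 = a.(rec X. a.b.a.X) ⊢ ··a··> n0
Executing aa from P (initial set {m0}):
  [1] a ⇒ {m1}
  [2] a ⇒ {m2}
  ✓ P
Executing aa from Q (initial set {n0}):
  [1] a ⇒ {n1}
  [2] a ⇒ no successor for Q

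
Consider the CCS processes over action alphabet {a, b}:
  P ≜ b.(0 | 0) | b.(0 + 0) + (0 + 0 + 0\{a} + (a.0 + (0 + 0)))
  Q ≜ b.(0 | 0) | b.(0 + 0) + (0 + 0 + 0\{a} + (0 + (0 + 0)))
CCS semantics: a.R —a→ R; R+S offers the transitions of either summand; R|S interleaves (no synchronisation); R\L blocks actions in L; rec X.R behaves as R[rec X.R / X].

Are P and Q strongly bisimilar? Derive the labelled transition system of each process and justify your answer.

LTS(P): 5 reachable states
  u0 = b.(0 | 0) | b.(0 + 0) + (0 + 0 + 0\{a} + (a.0 + (0 + 0))) has moves —a→ u1, —b→ u2, —b→ u3
  u1 = 0 has moves stopped
  u2 = 0 | 0 | b.(0 + 0) has moves —b→ u4
  u3 = b.(0 | 0) | (0 + 0) has moves —b→ u4
  u4 = 0 | 0 | (0 + 0) has moves stopped
LTS(Q): 4 reachable states
  v0 = b.(0 | 0) | b.(0 + 0) + (0 + 0 + 0\{a} + (0 + (0 + 0))) has moves —b→ v1, —b→ v2
  v1 = 0 | 0 | b.(0 + 0) has moves —b→ v3
  v2 = b.(0 | 0) | (0 + 0) has moves —b→ v3
  v3 = 0 | 0 | (0 + 0) has moves stopped
Partition-refinement fixed point:
  B0 = {u0}
  B1 = {u2, u3, v1, v2}
  B2 = {u1, u4, v3}
  B3 = {v0}
u0 ∈ B0, v0 ∈ B3 → different blocks

not bisimilar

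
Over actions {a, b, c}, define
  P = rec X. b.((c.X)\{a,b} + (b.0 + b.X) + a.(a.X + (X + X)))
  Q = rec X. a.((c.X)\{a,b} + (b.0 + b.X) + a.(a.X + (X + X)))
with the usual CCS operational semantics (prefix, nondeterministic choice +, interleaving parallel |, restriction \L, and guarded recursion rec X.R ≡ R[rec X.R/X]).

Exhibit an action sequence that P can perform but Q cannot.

P's transition system — 5 states:
  m0 = rec X. b.((c.X)\{a,b} + (b.0 + b.X) + a.(a.X + (X + X))) → —b→ m1
  m1 = (c.(rec X. b.((c.X)\{a,b} + (b.0 + b.X) + a.(a.X + (X + X)))))\{a,b} + (b.0 + b.(rec X. b.((c.X)\{a,b} + (b.0 + b.X) + a.(a.X + (X + X))))) + a.(a.(rec X. b.((c.X)\{a,b} + (b.0 + b.X) + a.(a.X + (X + X)))) + ((rec X. b.((c.X)\{a,b} + (b.0 + b.X) + a.(a.X + (X + X)))) + (rec X. b.((c.X)\{a,b} + (b.0 + b.X) + a.(a.X + (X + X)))))) → —a→ m2, —b→ m0, —b→ m3, —c→ m4
  m2 = a.(rec X. b.((c.X)\{a,b} + (b.0 + b.X) + a.(a.X + (X + X)))) + ((rec X. b.((c.X)\{a,b} + (b.0 + b.X) + a.(a.X + (X + X)))) + (rec X. b.((c.X)\{a,b} + (b.0 + b.X) + a.(a.X + (X + X))))) → —a→ m0, —b→ m1
  m3 = 0 → ·
  m4 = (rec X. b.((c.X)\{a,b} + (b.0 + b.X) + a.(a.X + (X + X))))\{a,b} → ·
Q's transition system — 5 states:
  n0 = rec X. a.((c.X)\{a,b} + (b.0 + b.X) + a.(a.X + (X + X))) → —a→ n1
  n1 = (c.(rec X. a.((c.X)\{a,b} + (b.0 + b.X) + a.(a.X + (X + X)))))\{a,b} + (b.0 + b.(rec X. a.((c.X)\{a,b} + (b.0 + b.X) + a.(a.X + (X + X))))) + a.(a.(rec X. a.((c.X)\{a,b} + (b.0 + b.X) + a.(a.X + (X + X)))) + ((rec X. a.((c.X)\{a,b} + (b.0 + b.X) + a.(a.X + (X + X)))) + (rec X. a.((c.X)\{a,b} + (b.0 + b.X) + a.(a.X + (X + X)))))) → —a→ n2, —b→ n0, —b→ n3, —c→ n4
  n2 = a.(rec X. a.((c.X)\{a,b} + (b.0 + b.X) + a.(a.X + (X + X)))) + ((rec X. a.((c.X)\{a,b} + (b.0 + b.X) + a.(a.X + (X + X)))) + (rec X. a.((c.X)\{a,b} + (b.0 + b.X) + a.(a.X + (X + X))))) → —a→ n0, —a→ n1
  n3 = 0 → ·
  n4 = (rec X. a.((c.X)\{a,b} + (b.0 + b.X) + a.(a.X + (X + X))))\{a,b} → ·
Trace ⟨b⟩ through P, begin at {m0}:
  after b @ step 1: {m1}
  — P admits the full trace.
Trace ⟨b⟩ through Q, begin at {n0}:
  after b @ step 1: ∅  — Q cannot continue

b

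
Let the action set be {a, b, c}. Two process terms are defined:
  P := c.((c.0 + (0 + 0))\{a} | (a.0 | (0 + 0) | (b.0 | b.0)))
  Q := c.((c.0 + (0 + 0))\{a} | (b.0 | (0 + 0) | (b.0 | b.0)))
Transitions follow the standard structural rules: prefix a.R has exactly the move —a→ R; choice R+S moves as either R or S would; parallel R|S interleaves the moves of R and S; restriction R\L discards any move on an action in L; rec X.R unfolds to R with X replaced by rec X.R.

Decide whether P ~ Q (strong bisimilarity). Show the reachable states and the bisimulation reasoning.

P's transition system — 17 states:
  s0 = c.((c.0 + (0 + 0))\{a} | (a.0 | (0 + 0) | (b.0 | b.0))) → —c→ s1
  s1 = (c.0 + (0 + 0))\{a} | (a.0 | (0 + 0) | (b.0 | b.0)) → —a→ s2, —b→ s3, —b→ s4, —c→ s5
  s2 = (c.0 + (0 + 0))\{a} | (0 | (0 + 0) | (b.0 | b.0)) → —b→ s6, —b→ s7, —c→ s8
  s3 = (c.0 + (0 + 0))\{a} | (a.0 | (0 + 0) | (0 | b.0)) → —a→ s6, —b→ s9, —c→ s10
  s4 = (c.0 + (0 + 0))\{a} | (a.0 | (0 + 0) | (b.0 | 0)) → —a→ s7, —b→ s9, —c→ s11
  s5 = 0\{a} | (a.0 | (0 + 0) | (b.0 | b.0)) → —a→ s8, —b→ s10, —b→ s11
  s6 = (c.0 + (0 + 0))\{a} | (0 | (0 + 0) | (0 | b.0)) → —b→ s12, —c→ s13
  s7 = (c.0 + (0 + 0))\{a} | (0 | (0 + 0) | (b.0 | 0)) → —b→ s12, —c→ s14
  s8 = 0\{a} | (0 | (0 + 0) | (b.0 | b.0)) → —b→ s13, —b→ s14
  s9 = (c.0 + (0 + 0))\{a} | (a.0 | (0 + 0) | (0 | 0)) → —a→ s12, —c→ s15
  s10 = 0\{a} | (a.0 | (0 + 0) | (0 | b.0)) → —a→ s13, —b→ s15
  s11 = 0\{a} | (a.0 | (0 + 0) | (b.0 | 0)) → —a→ s14, —b→ s15
  s12 = (c.0 + (0 + 0))\{a} | (0 | (0 + 0) | (0 | 0)) → —c→ s16
  s13 = 0\{a} | (0 | (0 + 0) | (0 | b.0)) → —b→ s16
  s14 = 0\{a} | (0 | (0 + 0) | (b.0 | 0)) → —b→ s16
  s15 = 0\{a} | (a.0 | (0 + 0) | (0 | 0)) → —a→ s16
  s16 = 0\{a} | (0 | (0 + 0) | (0 | 0)) → deadlocked
Q's transition system — 17 states:
  t0 = c.((c.0 + (0 + 0))\{a} | (b.0 | (0 + 0) | (b.0 | b.0))) → —c→ t1
  t1 = (c.0 + (0 + 0))\{a} | (b.0 | (0 + 0) | (b.0 | b.0)) → —b→ t2, —b→ t3, —b→ t4, —c→ t5
  t2 = (c.0 + (0 + 0))\{a} | (0 | (0 + 0) | (b.0 | b.0)) → —b→ t6, —b→ t7, —c→ t8
  t3 = (c.0 + (0 + 0))\{a} | (b.0 | (0 + 0) | (0 | b.0)) → —b→ t6, —b→ t9, —c→ t10
  t4 = (c.0 + (0 + 0))\{a} | (b.0 | (0 + 0) | (b.0 | 0)) → —b→ t7, —b→ t9, —c→ t11
  t5 = 0\{a} | (b.0 | (0 + 0) | (b.0 | b.0)) → —b→ t10, —b→ t11, —b→ t8
  t6 = (c.0 + (0 + 0))\{a} | (0 | (0 + 0) | (0 | b.0)) → —b→ t12, —c→ t13
  t7 = (c.0 + (0 + 0))\{a} | (0 | (0 + 0) | (b.0 | 0)) → —b→ t12, —c→ t14
  t8 = 0\{a} | (0 | (0 + 0) | (b.0 | b.0)) → —b→ t13, —b→ t14
  t9 = (c.0 + (0 + 0))\{a} | (b.0 | (0 + 0) | (0 | 0)) → —b→ t12, —c→ t15
  t10 = 0\{a} | (b.0 | (0 + 0) | (0 | b.0)) → —b→ t13, —b→ t15
  t11 = 0\{a} | (b.0 | (0 + 0) | (b.0 | 0)) → —b→ t14, —b→ t15
  t12 = (c.0 + (0 + 0))\{a} | (0 | (0 + 0) | (0 | 0)) → —c→ t16
  t13 = 0\{a} | (0 | (0 + 0) | (0 | b.0)) → —b→ t16
  t14 = 0\{a} | (0 | (0 + 0) | (b.0 | 0)) → —b→ t16
  t15 = 0\{a} | (b.0 | (0 + 0) | (0 | 0)) → —b→ t16
  t16 = 0\{a} | (0 | (0 + 0) | (0 | 0)) → deadlocked
Partition-refinement fixed point:
  B0 = {s0}
  B1 = {s1}
  B2 = {s3, s4}
  B3 = {s6, s7, t6, t7, t9}
  B4 = {s13, s14, t13, t14, t15}
  B5 = {s16, t16}
  B6 = {s12, t12}
  B7 = {s9}
  B8 = {s15}
  B9 = {s10, s11}
  B10 = {s2, t2, t3, t4}
  B11 = {s8, t10, t11, t8}
  B12 = {s5}
  B13 = {t0}
  B14 = {t1}
  B15 = {t5}
s0 ∈ B0, t0 ∈ B13 → different blocks

NO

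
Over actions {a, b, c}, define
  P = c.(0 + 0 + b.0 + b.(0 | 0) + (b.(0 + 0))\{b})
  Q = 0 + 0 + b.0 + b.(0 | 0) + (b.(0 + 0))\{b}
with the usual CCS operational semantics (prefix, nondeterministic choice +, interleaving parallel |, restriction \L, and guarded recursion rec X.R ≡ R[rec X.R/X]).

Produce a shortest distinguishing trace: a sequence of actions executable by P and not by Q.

Reachable graph of P (4 states):
  m0 = c.(0 + 0 + b.0 + b.(0 | 0) + (b.(0 + 0))\{b}) has moves =c=> m1
  m1 = 0 + 0 + b.0 + b.(0 | 0) + (b.(0 + 0))\{b} has moves =b=> m2, =b=> m3
  m2 = 0 has moves stopped
  m3 = 0 | 0 has moves stopped
Reachable graph of Q (3 states):
  n0 = 0 + 0 + b.0 + b.(0 | 0) + (b.(0 + 0))\{b} has moves =b=> n1, =b=> n2
  n1 = 0 has moves stopped
  n2 = 0 | 0 has moves stopped
Executing c from P (initial set {m0}):
  after c @ step 1: {m1}
  — P admits the full trace.
Executing c from Q (initial set {n0}):
  after c @ step 1: ∅ (Q stuck)

c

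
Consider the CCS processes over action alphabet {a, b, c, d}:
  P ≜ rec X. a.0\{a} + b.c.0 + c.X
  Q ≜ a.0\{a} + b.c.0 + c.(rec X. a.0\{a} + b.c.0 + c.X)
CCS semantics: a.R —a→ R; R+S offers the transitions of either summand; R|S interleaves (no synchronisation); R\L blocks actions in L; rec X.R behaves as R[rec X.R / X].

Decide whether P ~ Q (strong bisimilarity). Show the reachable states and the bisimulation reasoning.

bisimilar

Reachable graph of P (4 states):
  p0 = rec X. a.0\{a} + b.c.0 + c.X | =a=> p1, =b=> p2, =c=> p0
  p1 = 0\{a} | ∅
  p2 = c.0 | =c=> p3
  p3 = 0 | ∅
Reachable graph of Q (5 states):
  q0 = a.0\{a} + b.c.0 + c.(rec X. a.0\{a} + b.c.0 + c.X) | =a=> q1, =b=> q2, =c=> q3
  q1 = 0\{a} | ∅
  q2 = c.0 | =c=> q4
  q3 = rec X. a.0\{a} + b.c.0 + c.X | =a=> q1, =b=> q2, =c=> q3
  q4 = 0 | ∅
Bisimilarity quotient blocks:
  B0 = {p0, q0, q3}
  B1 = {p2, q2}
  B2 = {p1, p3, q1, q4}
p0 ∈ B0, q0 ∈ B0 → same block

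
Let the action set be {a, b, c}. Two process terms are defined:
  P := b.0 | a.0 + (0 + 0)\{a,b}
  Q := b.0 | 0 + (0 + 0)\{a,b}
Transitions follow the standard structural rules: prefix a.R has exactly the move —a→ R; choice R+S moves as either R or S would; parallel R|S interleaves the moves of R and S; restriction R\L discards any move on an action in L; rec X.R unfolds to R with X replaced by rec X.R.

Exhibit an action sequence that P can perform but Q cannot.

a

LTS(P): 4 reachable states
  m0 = b.0 | a.0 + (0 + 0)\{a,b} → =a=> m1, =b=> m2
  m1 = b.0 | 0 → =b=> m3
  m2 = 0 | a.0 → =a=> m3
  m3 = 0 | 0 → stopped
LTS(Q): 2 reachable states
  n0 = b.0 | 0 + (0 + 0)\{a,b} → =b=> n1
  n1 = 0 | 0 → stopped
Trace ⟨a⟩ through P, begin at {m0}:
  step 1 (a): {m1}
  — P admits the full trace.
Trace ⟨a⟩ through Q, begin at {n0}:
  step 1 (a): no successor for Q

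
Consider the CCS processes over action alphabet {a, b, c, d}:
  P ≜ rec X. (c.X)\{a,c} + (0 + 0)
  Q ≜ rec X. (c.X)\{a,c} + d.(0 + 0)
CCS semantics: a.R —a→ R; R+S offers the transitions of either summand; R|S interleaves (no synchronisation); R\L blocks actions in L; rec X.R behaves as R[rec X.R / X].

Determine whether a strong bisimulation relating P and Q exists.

LTS(P): 1 reachable states
  m0 = rec X. (c.X)\{a,c} + (0 + 0) has moves (no moves)
LTS(Q): 2 reachable states
  n0 = rec X. (c.X)\{a,c} + d.(0 + 0) has moves —d→ n1
  n1 = 0 + 0 has moves (no moves)
Bisimilarity quotient blocks:
  B0 = {m0, n1}
  B1 = {n0}
m0 ∈ B0, n0 ∈ B1 → different blocks

not bisimilar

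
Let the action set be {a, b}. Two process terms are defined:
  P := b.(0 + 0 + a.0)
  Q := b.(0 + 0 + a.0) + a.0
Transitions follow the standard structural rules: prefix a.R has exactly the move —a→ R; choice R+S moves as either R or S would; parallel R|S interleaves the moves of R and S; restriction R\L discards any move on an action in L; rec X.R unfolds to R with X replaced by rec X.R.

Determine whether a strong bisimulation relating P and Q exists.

LTS(P): 3 reachable states
  p0 = b.(0 + 0 + a.0) has moves -b-> p1
  p1 = 0 + 0 + a.0 has moves -a-> p2
  p2 = 0 has moves (no moves)
LTS(Q): 3 reachable states
  q0 = b.(0 + 0 + a.0) + a.0 has moves -a-> q1, -b-> q2
  q1 = 0 has moves (no moves)
  q2 = 0 + 0 + a.0 has moves -a-> q1
Partition-refinement fixed point:
  B0 = {p0}
  B1 = {p1, q2}
  B2 = {p2, q1}
  B3 = {q0}
p0 ∈ B0, q0 ∈ B3 → different blocks

not bisimilar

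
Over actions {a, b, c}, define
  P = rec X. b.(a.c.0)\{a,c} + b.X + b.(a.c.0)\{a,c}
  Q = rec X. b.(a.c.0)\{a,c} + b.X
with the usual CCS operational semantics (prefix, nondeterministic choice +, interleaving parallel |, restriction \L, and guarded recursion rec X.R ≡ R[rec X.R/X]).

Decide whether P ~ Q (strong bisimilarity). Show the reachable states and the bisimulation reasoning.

LTS(P): 2 reachable states
  u0 = rec X. b.(a.c.0)\{a,c} + b.X + b.(a.c.0)\{a,c} → --b--▸ u0, --b--▸ u1
  u1 = (a.c.0)\{a,c} → deadlocked
LTS(Q): 2 reachable states
  v0 = rec X. b.(a.c.0)\{a,c} + b.X → --b--▸ v0, --b--▸ v1
  v1 = (a.c.0)\{a,c} → deadlocked
Partition-refinement fixed point:
  B0 = {u0, v0}
  B1 = {u1, v1}
u0 ∈ B0, v0 ∈ B0 → same block

P ~ Q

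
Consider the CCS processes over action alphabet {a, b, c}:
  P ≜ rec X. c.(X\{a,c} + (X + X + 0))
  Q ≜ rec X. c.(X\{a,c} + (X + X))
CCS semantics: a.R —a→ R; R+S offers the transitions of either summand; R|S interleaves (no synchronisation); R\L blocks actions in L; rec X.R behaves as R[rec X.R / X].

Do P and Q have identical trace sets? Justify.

LTS(P): 2 reachable states
  m0 = rec X. c.(X\{a,c} + (X + X + 0)) → -c-> m1
  m1 = (rec X. c.(X\{a,c} + (X + X + 0)))\{a,c} + ((rec X. c.(X\{a,c} + (X + X + 0))) + (rec X. c.(X\{a,c} + (X + X + 0))) + 0) → -c-> m1
LTS(Q): 2 reachable states
  n0 = rec X. c.(X\{a,c} + (X + X)) → -c-> n1
  n1 = (rec X. c.(X\{a,c} + (X + X)))\{a,c} + ((rec X. c.(X\{a,c} + (X + X))) + (rec X. c.(X\{a,c} + (X + X)))) → -c-> n1
Coarsest stable partition (strong bisimilarity classes):
  B0 = {m0, m1, n0, n1}
m0 ∈ B0, n0 ∈ B0 → same block
Bisimilar ⇒ trace-equivalent.

traces(P) = traces(Q)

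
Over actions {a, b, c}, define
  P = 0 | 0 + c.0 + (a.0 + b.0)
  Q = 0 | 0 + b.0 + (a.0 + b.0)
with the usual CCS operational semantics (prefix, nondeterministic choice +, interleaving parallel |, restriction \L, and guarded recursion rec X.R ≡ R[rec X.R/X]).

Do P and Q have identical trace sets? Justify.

NO — witness ⟨c⟩

P's transition system — 2 states:
  m0 = 0 | 0 + c.0 + (a.0 + b.0) ⊢ =a=> m1, =b=> m1, =c=> m1
  m1 = 0 ⊢ (no moves)
Q's transition system — 2 states:
  n0 = 0 | 0 + b.0 + (a.0 + b.0) ⊢ =a=> n1, =b=> n1
  n1 = 0 ⊢ (no moves)
Trace ⟨c⟩ through P, begin at {m0}:
  step 1 (c): {m1}
  ✓ P
Trace ⟨c⟩ through Q, begin at {n0}:
  step 1 (c): no successor for Q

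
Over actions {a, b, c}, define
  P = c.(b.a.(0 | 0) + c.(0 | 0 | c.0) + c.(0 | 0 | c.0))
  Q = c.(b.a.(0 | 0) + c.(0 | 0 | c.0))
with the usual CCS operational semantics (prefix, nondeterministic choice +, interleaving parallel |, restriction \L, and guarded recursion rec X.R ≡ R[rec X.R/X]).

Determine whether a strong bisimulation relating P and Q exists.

P's transition system — 6 states:
  s0 = c.(b.a.(0 | 0) + c.(0 | 0 | c.0) + c.(0 | 0 | c.0)) ⊢ -c-> s1
  s1 = b.a.(0 | 0) + c.(0 | 0 | c.0) + c.(0 | 0 | c.0) ⊢ -b-> s2, -c-> s3
  s2 = a.(0 | 0) ⊢ -a-> s4
  s3 = 0 | 0 | c.0 ⊢ -c-> s5
  s4 = 0 | 0 ⊢ ·
  s5 = 0 | 0 | 0 ⊢ ·
Q's transition system — 6 states:
  t0 = c.(b.a.(0 | 0) + c.(0 | 0 | c.0)) ⊢ -c-> t1
  t1 = b.a.(0 | 0) + c.(0 | 0 | c.0) ⊢ -b-> t2, -c-> t3
  t2 = a.(0 | 0) ⊢ -a-> t4
  t3 = 0 | 0 | c.0 ⊢ -c-> t5
  t4 = 0 | 0 ⊢ ·
  t5 = 0 | 0 | 0 ⊢ ·
Coarsest stable partition (strong bisimilarity classes):
  B0 = {s0, t0}
  B1 = {s1, t1}
  B2 = {s3, t3}
  B3 = {s4, s5, t4, t5}
  B4 = {s2, t2}
s0 ∈ B0, t0 ∈ B0 → same block

P ~ Q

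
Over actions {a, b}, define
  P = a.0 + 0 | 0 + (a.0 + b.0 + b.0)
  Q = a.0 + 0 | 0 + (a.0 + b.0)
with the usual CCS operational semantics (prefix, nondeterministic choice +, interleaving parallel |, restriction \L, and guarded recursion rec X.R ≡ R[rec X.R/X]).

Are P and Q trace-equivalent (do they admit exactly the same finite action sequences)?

YES

P's transition system — 2 states:
  m0 = a.0 + 0 | 0 + (a.0 + b.0 + b.0) :: ··a··> m1, ··b··> m1
  m1 = 0 :: (no moves)
Q's transition system — 2 states:
  n0 = a.0 + 0 | 0 + (a.0 + b.0) :: ··a··> n1, ··b··> n1
  n1 = 0 :: (no moves)
Partition-refinement fixed point:
  B0 = {m0, n0}
  B1 = {m1, n1}
m0 ∈ B0, n0 ∈ B0 → same block
Bisimilar ⇒ trace-equivalent.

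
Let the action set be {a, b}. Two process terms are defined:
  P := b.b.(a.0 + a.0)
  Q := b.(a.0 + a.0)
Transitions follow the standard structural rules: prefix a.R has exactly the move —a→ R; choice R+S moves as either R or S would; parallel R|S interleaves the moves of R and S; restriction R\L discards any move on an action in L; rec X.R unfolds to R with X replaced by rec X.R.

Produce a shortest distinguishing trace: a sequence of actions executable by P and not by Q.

bb

P's transition system — 4 states:
  u0 = b.b.(a.0 + a.0) → -b-> u1
  u1 = b.(a.0 + a.0) → -b-> u2
  u2 = a.0 + a.0 → -a-> u3
  u3 = 0 → (no moves)
Q's transition system — 3 states:
  v0 = b.(a.0 + a.0) → -b-> v1
  v1 = a.0 + a.0 → -a-> v2
  v2 = 0 → (no moves)
Trace ⟨bb⟩ through P, begin at {u0}:
  after b @ step 1: {u1}
  after b @ step 2: {u2}
  — P admits the full trace.
Trace ⟨bb⟩ through Q, begin at {v0}:
  after b @ step 1: {v1}
  after b @ step 2: ∅ (Q stuck)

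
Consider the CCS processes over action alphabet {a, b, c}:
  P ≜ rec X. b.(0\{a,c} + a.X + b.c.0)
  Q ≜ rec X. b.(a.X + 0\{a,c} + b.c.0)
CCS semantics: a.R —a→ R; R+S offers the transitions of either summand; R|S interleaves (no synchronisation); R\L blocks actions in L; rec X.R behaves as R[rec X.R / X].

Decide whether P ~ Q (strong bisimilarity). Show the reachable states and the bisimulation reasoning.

bisimilar

Reachable graph of P (4 states):
  s0 = rec X. b.(0\{a,c} + a.X + b.c.0) :: ··b··> s1
  s1 = 0\{a,c} + a.(rec X. b.(0\{a,c} + a.X + b.c.0)) + b.c.0 :: ··a··> s0, ··b··> s2
  s2 = c.0 :: ··c··> s3
  s3 = 0 :: stopped
Reachable graph of Q (4 states):
  t0 = rec X. b.(a.X + 0\{a,c} + b.c.0) :: ··b··> t1
  t1 = a.(rec X. b.(a.X + 0\{a,c} + b.c.0)) + 0\{a,c} + b.c.0 :: ··a··> t0, ··b··> t2
  t2 = c.0 :: ··c··> t3
  t3 = 0 :: stopped
Partition-refinement fixed point:
  B0 = {s0, t0}
  B1 = {s1, t1}
  B2 = {s2, t2}
  B3 = {s3, t3}
s0 ∈ B0, t0 ∈ B0 → same block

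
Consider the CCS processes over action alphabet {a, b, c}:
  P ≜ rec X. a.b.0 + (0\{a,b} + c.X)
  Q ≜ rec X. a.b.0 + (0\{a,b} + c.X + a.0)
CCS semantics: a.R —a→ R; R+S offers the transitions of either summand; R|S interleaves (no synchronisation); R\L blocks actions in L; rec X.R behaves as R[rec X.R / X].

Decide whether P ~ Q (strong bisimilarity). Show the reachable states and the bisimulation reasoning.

Reachable graph of P (3 states):
  p0 = rec X. a.b.0 + (0\{a,b} + c.X) has moves --a--▸ p1, --c--▸ p0
  p1 = b.0 has moves --b--▸ p2
  p2 = 0 has moves deadlocked
Reachable graph of Q (3 states):
  q0 = rec X. a.b.0 + (0\{a,b} + c.X + a.0) has moves --a--▸ q1, --a--▸ q2, --c--▸ q0
  q1 = 0 has moves deadlocked
  q2 = b.0 has moves --b--▸ q1
Bisimilarity quotient blocks:
  B0 = {p0}
  B1 = {p1, q2}
  B2 = {p2, q1}
  B3 = {q0}
p0 ∈ B0, q0 ∈ B3 → different blocks

P ≁ Q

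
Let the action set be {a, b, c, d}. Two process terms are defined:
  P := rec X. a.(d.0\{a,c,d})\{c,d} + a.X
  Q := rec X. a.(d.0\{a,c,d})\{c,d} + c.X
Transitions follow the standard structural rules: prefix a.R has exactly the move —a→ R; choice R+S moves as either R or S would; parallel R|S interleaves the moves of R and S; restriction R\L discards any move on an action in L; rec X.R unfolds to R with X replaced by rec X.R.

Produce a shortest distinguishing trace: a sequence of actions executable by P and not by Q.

aa

Reachable graph of P (2 states):
  u0 = rec X. a.(d.0\{a,c,d})\{c,d} + a.X | --a--▸ u0, --a--▸ u1
  u1 = (d.0\{a,c,d})\{c,d} | stopped
Reachable graph of Q (2 states):
  v0 = rec X. a.(d.0\{a,c,d})\{c,d} + c.X | --a--▸ v1, --c--▸ v0
  v1 = (d.0\{a,c,d})\{c,d} | stopped
Executing aa from P (initial set {u0}):
  [1] a ⇒ {u0, u1}
  [2] a ⇒ {u0, u1}
  ✓ P
Executing aa from Q (initial set {v0}):
  [1] a ⇒ {v1}
  [2] a ⇒ ∅ (Q stuck)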